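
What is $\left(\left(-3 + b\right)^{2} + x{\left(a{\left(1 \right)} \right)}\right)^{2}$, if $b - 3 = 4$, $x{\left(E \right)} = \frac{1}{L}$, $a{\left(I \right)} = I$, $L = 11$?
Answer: $\frac{31329}{121} \approx 258.92$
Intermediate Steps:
$x{\left(E \right)} = \frac{1}{11}$
$b = 7$ ($b = 3 + 4 = 7$)
$\left(\left(-3 + b\right)^{2} + x{\left(a{\left(1 \right)} \right)}\right)^{2} = \left(\left(-3 + 7\right)^{2} + \frac{1}{11}\right)^{2} = \left(4^{2} + \frac{1}{11}\right)^{2} = \left(16 + \frac{1}{11}\right)^{2} = \left(\frac{177}{11}\right)^{2} = \frac{31329}{121}$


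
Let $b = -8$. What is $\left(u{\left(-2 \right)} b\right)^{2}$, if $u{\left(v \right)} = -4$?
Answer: $1024$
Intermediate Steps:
$\left(u{\left(-2 \right)} b\right)^{2} = \left(\left(-4\right) \left(-8\right)\right)^{2} = 32^{2} = 1024$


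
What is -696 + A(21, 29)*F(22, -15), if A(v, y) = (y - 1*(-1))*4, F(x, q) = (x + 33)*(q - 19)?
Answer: -225096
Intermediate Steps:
F(x, q) = (-19 + q)*(33 + x) (F(x, q) = (33 + x)*(-19 + q) = (-19 + q)*(33 + x))
A(v, y) = 4 + 4*y (A(v, y) = (y + 1)*4 = (1 + y)*4 = 4 + 4*y)
-696 + A(21, 29)*F(22, -15) = -696 + (4 + 4*29)*(-627 - 19*22 + 33*(-15) - 15*22) = -696 + (4 + 116)*(-627 - 418 - 495 - 330) = -696 + 120*(-1870) = -696 - 224400 = -225096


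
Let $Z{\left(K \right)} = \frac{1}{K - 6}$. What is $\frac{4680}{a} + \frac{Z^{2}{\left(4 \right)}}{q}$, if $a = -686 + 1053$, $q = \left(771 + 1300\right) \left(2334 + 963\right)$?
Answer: $\frac{127821789007}{10023631716} \approx 12.752$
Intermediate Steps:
$Z{\left(K \right)} = \frac{1}{-6 + K}$
$q = 6828087$ ($q = 2071 \cdot 3297 = 6828087$)
$a = 367$
$\frac{4680}{a} + \frac{Z^{2}{\left(4 \right)}}{q} = \frac{4680}{367} + \frac{\left(\frac{1}{-6 + 4}\right)^{2}}{6828087} = 4680 \cdot \frac{1}{367} + \left(\frac{1}{-2}\right)^{2} \cdot \frac{1}{6828087} = \frac{4680}{367} + \left(- \frac{1}{2}\right)^{2} \cdot \frac{1}{6828087} = \frac{4680}{367} + \frac{1}{4} \cdot \frac{1}{6828087} = \frac{4680}{367} + \frac{1}{27312348} = \frac{127821789007}{10023631716}$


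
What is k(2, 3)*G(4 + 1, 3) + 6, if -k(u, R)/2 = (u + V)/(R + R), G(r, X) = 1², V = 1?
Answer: 5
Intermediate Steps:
G(r, X) = 1
k(u, R) = -(1 + u)/R (k(u, R) = -2*(u + 1)/(R + R) = -2*(1 + u)/(2*R) = -2*(1 + u)*1/(2*R) = -(1 + u)/R)
k(2, 3)*G(4 + 1, 3) + 6 = ((-1 - 1*2)/3)*1 + 6 = ((-1 - 2)/3)*1 + 6 = ((⅓)*(-3))*1 + 6 = -1*1 + 6 = -1 + 6 = 5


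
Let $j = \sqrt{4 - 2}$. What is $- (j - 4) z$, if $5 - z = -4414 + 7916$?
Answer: $-13988 + 3497 \sqrt{2} \approx -9042.5$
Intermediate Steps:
$j = \sqrt{2} \approx 1.4142$
$z = -3497$ ($z = 5 - \left(-4414 + 7916\right) = 5 - 3502 = -3497$)
$- (j - 4) z = - (\sqrt{2} - 4) \left(-3497\right) = - (-4 + \sqrt{2}) \left(-3497\right) = \left(4 - \sqrt{2}\right) \left(-3497\right) = -13988 + 3497 \sqrt{2}$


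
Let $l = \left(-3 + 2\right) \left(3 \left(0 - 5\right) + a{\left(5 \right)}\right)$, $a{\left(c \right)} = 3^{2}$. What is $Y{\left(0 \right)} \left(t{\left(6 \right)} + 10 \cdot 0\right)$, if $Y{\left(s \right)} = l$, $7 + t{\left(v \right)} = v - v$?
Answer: $-42$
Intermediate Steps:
$a{\left(c \right)} = 9$
$t{\left(v \right)} = -7$ ($t{\left(v \right)} = -7 + \left(v - v\right) = -7 + 0 = -7$)
$l = 6$ ($l = \left(-3 + 2\right) \left(3 \left(0 - 5\right) + 9\right) = - (3 \left(-5\right) + 9) = - (-15 + 9) = \left(-1\right) \left(-6\right) = 6$)
$Y{\left(s \right)} = 6$
$Y{\left(0 \right)} \left(t{\left(6 \right)} + 10 \cdot 0\right) = 6 \left(-7 + 10 \cdot 0\right) = 6 \left(-7 + 0\right) = 6 \left(-7\right) = -42$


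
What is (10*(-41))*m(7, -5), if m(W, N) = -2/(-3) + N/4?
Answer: 1435/6 ≈ 239.17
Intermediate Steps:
m(W, N) = ⅔ + N/4 (m(W, N) = -2*(-⅓) + N*(¼) = ⅔ + N/4)
(10*(-41))*m(7, -5) = (10*(-41))*(⅔ + (¼)*(-5)) = -410*(⅔ - 5/4) = -410*(-7/12) = 1435/6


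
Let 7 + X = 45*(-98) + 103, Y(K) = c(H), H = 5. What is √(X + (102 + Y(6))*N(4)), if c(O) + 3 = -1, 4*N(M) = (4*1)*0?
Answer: I*√4314 ≈ 65.681*I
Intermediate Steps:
N(M) = 0 (N(M) = ((4*1)*0)/4 = (4*0)/4 = (¼)*0 = 0)
c(O) = -4 (c(O) = -3 - 1 = -4)
Y(K) = -4
X = -4314 (X = -7 + (45*(-98) + 103) = -7 + (-4410 + 103) = -7 - 4307 = -4314)
√(X + (102 + Y(6))*N(4)) = √(-4314 + (102 - 4)*0) = √(-4314 + 98*0) = √(-4314 + 0) = √(-4314) = I*√4314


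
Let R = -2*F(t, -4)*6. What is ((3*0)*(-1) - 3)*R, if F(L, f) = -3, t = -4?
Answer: -108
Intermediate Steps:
R = 36 (R = -2*(-3)*6 = 6*6 = 36)
((3*0)*(-1) - 3)*R = ((3*0)*(-1) - 3)*36 = (0*(-1) - 3)*36 = (0 - 3)*36 = -3*36 = -108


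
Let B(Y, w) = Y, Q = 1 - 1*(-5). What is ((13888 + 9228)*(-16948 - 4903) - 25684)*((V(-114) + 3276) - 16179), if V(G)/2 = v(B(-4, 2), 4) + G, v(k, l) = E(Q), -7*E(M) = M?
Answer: 46436408328600/7 ≈ 6.6338e+12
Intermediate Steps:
Q = 6 (Q = 1 + 5 = 6)
E(M) = -M/7
v(k, l) = -6/7 (v(k, l) = -⅐*6 = -6/7)
V(G) = -12/7 + 2*G (V(G) = 2*(-6/7 + G) = -12/7 + 2*G)
((13888 + 9228)*(-16948 - 4903) - 25684)*((V(-114) + 3276) - 16179) = ((13888 + 9228)*(-16948 - 4903) - 25684)*(((-12/7 + 2*(-114)) + 3276) - 16179) = (23116*(-21851) - 25684)*(((-12/7 - 228) + 3276) - 16179) = (-505107716 - 25684)*((-1608/7 + 3276) - 16179) = -505133400*(21324/7 - 16179) = -505133400*(-91929/7) = 46436408328600/7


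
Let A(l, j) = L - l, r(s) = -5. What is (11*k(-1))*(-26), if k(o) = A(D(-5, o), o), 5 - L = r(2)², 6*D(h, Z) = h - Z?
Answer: 16588/3 ≈ 5529.3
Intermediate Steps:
D(h, Z) = -Z/6 + h/6 (D(h, Z) = (h - Z)/6 = -Z/6 + h/6)
L = -20 (L = 5 - 1*(-5)² = 5 - 1*25 = 5 - 25 = -20)
A(l, j) = -20 - l
k(o) = -115/6 + o/6 (k(o) = -20 - (-o/6 + (⅙)*(-5)) = -20 - (-o/6 - ⅚) = -20 - (-⅚ - o/6) = -20 + (⅚ + o/6) = -115/6 + o/6)
(11*k(-1))*(-26) = (11*(-115/6 + (⅙)*(-1)))*(-26) = (11*(-115/6 - ⅙))*(-26) = (11*(-58/3))*(-26) = -638/3*(-26) = 16588/3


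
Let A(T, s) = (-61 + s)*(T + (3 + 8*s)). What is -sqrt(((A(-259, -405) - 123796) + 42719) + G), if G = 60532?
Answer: -sqrt(1608591) ≈ -1268.3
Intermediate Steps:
A(T, s) = (-61 + s)*(3 + T + 8*s)
-sqrt(((A(-259, -405) - 123796) + 42719) + G) = -sqrt((((-183 - 485*(-405) - 61*(-259) + 8*(-405)**2 - 259*(-405)) - 123796) + 42719) + 60532) = -sqrt((((-183 + 196425 + 15799 + 8*164025 + 104895) - 123796) + 42719) + 60532) = -sqrt((((-183 + 196425 + 15799 + 1312200 + 104895) - 123796) + 42719) + 60532) = -sqrt(((1629136 - 123796) + 42719) + 60532) = -sqrt((1505340 + 42719) + 60532) = -sqrt(1548059 + 60532) = -sqrt(1608591)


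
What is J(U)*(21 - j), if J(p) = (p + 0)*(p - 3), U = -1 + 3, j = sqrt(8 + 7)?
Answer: -42 + 2*sqrt(15) ≈ -34.254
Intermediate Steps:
j = sqrt(15) ≈ 3.8730
U = 2
J(p) = p*(-3 + p)
J(U)*(21 - j) = (2*(-3 + 2))*(21 - sqrt(15)) = (2*(-1))*(21 - sqrt(15)) = -2*(21 - sqrt(15)) = -42 + 2*sqrt(15)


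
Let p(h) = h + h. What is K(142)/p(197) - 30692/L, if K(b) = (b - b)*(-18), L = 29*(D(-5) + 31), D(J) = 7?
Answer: -15346/551 ≈ -27.851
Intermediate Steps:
p(h) = 2*h
L = 1102 (L = 29*(7 + 31) = 29*38 = 1102)
K(b) = 0 (K(b) = 0*(-18) = 0)
K(142)/p(197) - 30692/L = 0/((2*197)) - 30692/1102 = 0/394 - 30692*1/1102 = 0*(1/394) - 15346/551 = 0 - 15346/551 = -15346/551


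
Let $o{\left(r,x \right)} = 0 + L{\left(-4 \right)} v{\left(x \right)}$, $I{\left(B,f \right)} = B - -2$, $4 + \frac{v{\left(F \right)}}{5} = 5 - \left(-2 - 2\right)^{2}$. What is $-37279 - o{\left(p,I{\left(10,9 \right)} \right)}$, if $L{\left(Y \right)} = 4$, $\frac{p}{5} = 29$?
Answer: $-36979$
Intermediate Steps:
$p = 145$ ($p = 5 \cdot 29 = 145$)
$v{\left(F \right)} = -75$ ($v{\left(F \right)} = -20 + 5 \left(5 - \left(-2 - 2\right)^{2}\right) = -20 + 5 \left(5 - \left(-4\right)^{2}\right) = -20 + 5 \left(5 - 16\right) = -20 + 5 \left(-11\right) = -20 - 55 = -75$)
$I{\left(B,f \right)} = 2 + B$ ($I{\left(B,f \right)} = B + 2 = 2 + B$)
$o{\left(r,x \right)} = -300$ ($o{\left(r,x \right)} = 0 + 4 \left(-75\right) = 0 - 300 = -300$)
$-37279 - o{\left(p,I{\left(10,9 \right)} \right)} = -37279 - -300 = -37279 + 300 = -36979$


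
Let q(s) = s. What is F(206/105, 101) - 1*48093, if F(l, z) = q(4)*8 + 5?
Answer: -48056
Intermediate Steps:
F(l, z) = 37 (F(l, z) = 4*8 + 5 = 32 + 5 = 37)
F(206/105, 101) - 1*48093 = 37 - 1*48093 = 37 - 48093 = -48056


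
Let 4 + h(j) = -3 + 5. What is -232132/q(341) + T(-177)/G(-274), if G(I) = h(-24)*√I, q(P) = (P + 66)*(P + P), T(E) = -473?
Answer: -116066/138787 - 473*I*√274/548 ≈ -0.83629 - 14.287*I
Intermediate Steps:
q(P) = 2*P*(66 + P) (q(P) = (66 + P)*(2*P) = 2*P*(66 + P))
h(j) = -2 (h(j) = -4 + (-3 + 5) = -4 + 2 = -2)
G(I) = -2*√I
-232132/q(341) + T(-177)/G(-274) = -232132*1/(682*(66 + 341)) - 473*I*√274/548 = -232132/(2*341*407) - 473*I*√274/548 = -232132/277574 - 473*I*√274/548 = -232132*1/277574 - 473*I*√274/548 = -116066/138787 - 473*I*√274/548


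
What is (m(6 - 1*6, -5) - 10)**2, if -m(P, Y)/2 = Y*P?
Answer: 100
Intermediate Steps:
m(P, Y) = -2*P*Y (m(P, Y) = -2*Y*P = -2*P*Y)
(m(6 - 1*6, -5) - 10)**2 = (-2*(6 - 1*6)*(-5) - 10)**2 = (-2*(6 - 6)*(-5) - 10)**2 = (-2*0*(-5) - 10)**2 = (0 - 10)**2 = (-10)**2 = 100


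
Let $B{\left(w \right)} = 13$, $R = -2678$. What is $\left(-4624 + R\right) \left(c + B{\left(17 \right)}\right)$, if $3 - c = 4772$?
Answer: $34728312$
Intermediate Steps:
$c = -4769$ ($c = 3 - 4772 = -4769$)
$\left(-4624 + R\right) \left(c + B{\left(17 \right)}\right) = \left(-4624 - 2678\right) \left(-4769 + 13\right) = \left(-7302\right) \left(-4756\right) = 34728312$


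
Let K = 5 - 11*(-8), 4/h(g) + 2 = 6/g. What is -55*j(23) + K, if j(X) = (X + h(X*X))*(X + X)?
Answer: -13941141/263 ≈ -53008.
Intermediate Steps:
h(g) = 4/(-2 + 6/g)
j(X) = 2*X*(X - 2*X²/(-3 + X²)) (j(X) = (X - 2*X*X/(-3 + X*X))*(X + X) = (X - 2*X²/(-3 + X²))*(2*X) = 2*X*(X - 2*X²/(-3 + X²)))
K = 93 (K = 5 + 88 = 93)
-55*j(23) + K = -110*23²*(-3 + 23² - 2*23)/(-3 + 23²) + 93 = -110*529*(-3 + 529 - 46)/(-3 + 529) + 93 = -110*529*480/526 + 93 = -55*253920/263 + 93 = -13965600/263 + 93 = -13941141/263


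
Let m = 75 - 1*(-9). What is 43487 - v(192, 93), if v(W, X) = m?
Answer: 43403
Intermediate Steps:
m = 84 (m = 75 + 9 = 84)
v(W, X) = 84
43487 - v(192, 93) = 43487 - 1*84 = 43487 - 84 = 43403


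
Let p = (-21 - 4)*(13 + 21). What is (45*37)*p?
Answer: -1415250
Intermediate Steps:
p = -850 (p = -25*34 = -850)
(45*37)*p = (45*37)*(-850) = 1665*(-850) = -1415250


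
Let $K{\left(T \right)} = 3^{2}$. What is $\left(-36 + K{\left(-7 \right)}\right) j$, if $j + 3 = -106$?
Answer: $2943$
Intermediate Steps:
$K{\left(T \right)} = 9$
$j = -109$ ($j = -3 - 106 = -109$)
$\left(-36 + K{\left(-7 \right)}\right) j = \left(-36 + 9\right) \left(-109\right) = \left(-27\right) \left(-109\right) = 2943$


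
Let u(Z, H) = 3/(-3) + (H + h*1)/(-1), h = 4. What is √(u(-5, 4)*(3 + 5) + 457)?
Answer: √385 ≈ 19.621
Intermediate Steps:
u(Z, H) = -5 - H (u(Z, H) = 3/(-3) + (H + 4*1)/(-1) = 3*(-⅓) + (H + 4)*(-1) = -1 + (4 + H)*(-1) = -1 + (-4 - H) = -5 - H)
√(u(-5, 4)*(3 + 5) + 457) = √((-5 - 1*4)*(3 + 5) + 457) = √((-5 - 4)*8 + 457) = √(-9*8 + 457) = √(-72 + 457) = √385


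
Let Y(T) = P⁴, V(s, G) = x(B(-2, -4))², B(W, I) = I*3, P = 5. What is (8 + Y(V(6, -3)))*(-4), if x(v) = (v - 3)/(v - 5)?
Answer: -2532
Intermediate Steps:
B(W, I) = 3*I
x(v) = (-3 + v)/(-5 + v)
V(s, G) = 225/289 (V(s, G) = ((-3 + 3*(-4))/(-5 + 3*(-4)))² = ((-3 - 12)/(-5 - 12))² = (-15/(-17))² = (-1/17*(-15))² = (15/17)² = 225/289)
Y(T) = 625 (Y(T) = 5⁴ = 625)
(8 + Y(V(6, -3)))*(-4) = (8 + 625)*(-4) = 633*(-4) = -2532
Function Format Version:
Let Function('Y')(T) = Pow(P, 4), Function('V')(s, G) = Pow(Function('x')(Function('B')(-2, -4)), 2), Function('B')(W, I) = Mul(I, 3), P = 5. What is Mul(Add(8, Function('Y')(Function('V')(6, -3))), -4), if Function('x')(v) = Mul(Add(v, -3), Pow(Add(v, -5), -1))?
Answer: -2532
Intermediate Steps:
Function('B')(W, I) = Mul(3, I)
Function('x')(v) = Mul(Pow(Add(-5, v), -1), Add(-3, v)) (Function('x')(v) = Mul(Add(-3, v), Pow(Add(-5, v), -1)) = Mul(Pow(Add(-5, v), -1), Add(-3, v)))
Function('V')(s, G) = Rational(225, 289) (Function('V')(s, G) = Pow(Mul(Pow(Add(-5, Mul(3, -4)), -1), Add(-3, Mul(3, -4))), 2) = Pow(Mul(Pow(Add(-5, -12), -1), Add(-3, -12)), 2) = Pow(Mul(Pow(-17, -1), -15), 2) = Pow(Mul(Rational(-1, 17), -15), 2) = Pow(Rational(15, 17), 2) = Rational(225, 289))
Function('Y')(T) = 625 (Function('Y')(T) = Pow(5, 4) = 625)
Mul(Add(8, Function('Y')(Function('V')(6, -3))), -4) = Mul(Add(8, 625), -4) = Mul(633, -4) = -2532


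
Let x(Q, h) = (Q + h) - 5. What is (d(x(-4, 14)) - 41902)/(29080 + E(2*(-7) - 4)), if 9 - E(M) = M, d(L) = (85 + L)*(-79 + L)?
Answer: -48562/29107 ≈ -1.6684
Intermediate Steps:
x(Q, h) = -5 + Q + h
d(L) = (-79 + L)*(85 + L)
E(M) = 9 - M
(d(x(-4, 14)) - 41902)/(29080 + E(2*(-7) - 4)) = ((-6715 + (-5 - 4 + 14)² + 6*(-5 - 4 + 14)) - 41902)/(29080 + (9 - (2*(-7) - 4))) = ((-6715 + 5² + 6*5) - 41902)/(29080 + (9 - (-14 - 4))) = ((-6715 + 25 + 30) - 41902)/(29080 + (9 - 1*(-18))) = (-6660 - 41902)/(29080 + (9 + 18)) = -48562/(29080 + 27) = -48562/29107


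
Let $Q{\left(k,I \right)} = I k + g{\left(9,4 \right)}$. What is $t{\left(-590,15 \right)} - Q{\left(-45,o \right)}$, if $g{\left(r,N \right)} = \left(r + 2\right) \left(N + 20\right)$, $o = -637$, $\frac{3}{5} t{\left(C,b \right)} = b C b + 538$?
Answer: $- \frac{747847}{3} \approx -2.4928 \cdot 10^{5}$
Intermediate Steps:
$t{\left(C,b \right)} = \frac{2690}{3} + \frac{5 C b^{2}}{3}$ ($t{\left(C,b \right)} = \frac{5 \left(b C b + 538\right)}{3} = \frac{5 \left(C b b + 538\right)}{3} = \frac{5 \left(C b^{2} + 538\right)}{3} = \frac{5 \left(538 + C b^{2}\right)}{3} = \frac{2690}{3} + \frac{5 C b^{2}}{3}$)
$g{\left(r,N \right)} = \left(2 + r\right) \left(20 + N\right)$
$Q{\left(k,I \right)} = 264 + I k$ ($Q{\left(k,I \right)} = I k + \left(40 + 2 \cdot 4 + 20 \cdot 9 + 4 \cdot 9\right) = I k + \left(40 + 8 + 180 + 36\right) = I k + 264 = 264 + I k$)
$t{\left(-590,15 \right)} - Q{\left(-45,o \right)} = \left(\frac{2690}{3} + \frac{5}{3} \left(-590\right) 15^{2}\right) - \left(264 - -28665\right) = \left(\frac{2690}{3} + \frac{5}{3} \left(-590\right) 225\right) - \left(264 + 28665\right) = \left(\frac{2690}{3} - 221250\right) - 28929 = - \frac{661060}{3} - 28929 = - \frac{747847}{3}$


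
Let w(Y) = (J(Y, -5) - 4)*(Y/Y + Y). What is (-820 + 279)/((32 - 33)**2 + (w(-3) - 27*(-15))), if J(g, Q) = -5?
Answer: -541/424 ≈ -1.2759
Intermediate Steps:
w(Y) = -9 - 9*Y (w(Y) = (-5 - 4)*(Y/Y + Y) = -9*(1 + Y) = -9 - 9*Y)
(-820 + 279)/((32 - 33)**2 + (w(-3) - 27*(-15))) = (-820 + 279)/((32 - 33)**2 + ((-9 - 9*(-3)) - 27*(-15))) = -541/((-1)**2 + ((-9 + 27) + 405)) = -541/(1 + (18 + 405)) = -541/(1 + 423) = -541/424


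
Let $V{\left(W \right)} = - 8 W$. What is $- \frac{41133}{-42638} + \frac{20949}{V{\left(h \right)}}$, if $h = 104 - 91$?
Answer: $- \frac{444472815}{2217176} \approx -200.47$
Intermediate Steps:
$h = 13$
$- \frac{41133}{-42638} + \frac{20949}{V{\left(h \right)}} = - \frac{41133}{-42638} + \frac{20949}{\left(-8\right) 13} = \left(-41133\right) \left(- \frac{1}{42638}\right) + \frac{20949}{-104} = \frac{41133}{42638} + 20949 \left(- \frac{1}{104}\right) = \frac{41133}{42638} - \frac{20949}{104} = - \frac{444472815}{2217176}$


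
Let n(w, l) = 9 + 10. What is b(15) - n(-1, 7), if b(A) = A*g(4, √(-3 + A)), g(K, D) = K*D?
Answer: -19 + 120*√3 ≈ 188.85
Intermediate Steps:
g(K, D) = D*K
n(w, l) = 19
b(A) = 4*A*√(-3 + A) (b(A) = A*(√(-3 + A)*4) = A*(4*√(-3 + A)) = 4*A*√(-3 + A))
b(15) - n(-1, 7) = 4*15*√(-3 + 15) - 1*19 = 4*15*√12 - 19 = 4*15*(2*√3) - 19 = 120*√3 - 19 = -19 + 120*√3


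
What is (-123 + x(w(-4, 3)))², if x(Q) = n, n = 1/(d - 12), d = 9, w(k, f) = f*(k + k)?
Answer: 136900/9 ≈ 15211.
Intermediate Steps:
w(k, f) = 2*f*k (w(k, f) = f*(2*k) = 2*f*k)
n = -⅓ (n = 1/(9 - 12) = 1/(-3) = -⅓ ≈ -0.33333)
x(Q) = -⅓
(-123 + x(w(-4, 3)))² = (-123 - ⅓)² = (-370/3)² = 136900/9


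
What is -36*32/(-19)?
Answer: 1152/19 ≈ 60.632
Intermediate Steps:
-36*32/(-19) = -1152*(-1/19) = 1152/19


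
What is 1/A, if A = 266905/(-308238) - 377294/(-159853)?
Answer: 49272769014/73630783007 ≈ 0.66919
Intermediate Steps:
A = 73630783007/49272769014 (A = 266905*(-1/308238) - 377294*(-1/159853) = -266905/308238 + 377294/159853 = 73630783007/49272769014 ≈ 1.4944)
1/A = 1/(73630783007/49272769014) = 49272769014/73630783007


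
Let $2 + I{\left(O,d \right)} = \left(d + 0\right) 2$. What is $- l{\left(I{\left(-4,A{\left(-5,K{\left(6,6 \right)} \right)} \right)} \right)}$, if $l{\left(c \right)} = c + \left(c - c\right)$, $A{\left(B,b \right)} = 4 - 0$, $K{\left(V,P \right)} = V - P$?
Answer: $-6$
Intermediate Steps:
$A{\left(B,b \right)} = 4$ ($A{\left(B,b \right)} = 4 + 0 = 4$)
$I{\left(O,d \right)} = -2 + 2 d$ ($I{\left(O,d \right)} = -2 + \left(d + 0\right) 2 = -2 + d 2 = -2 + 2 d$)
$l{\left(c \right)} = c$ ($l{\left(c \right)} = c + 0 = c$)
$- l{\left(I{\left(-4,A{\left(-5,K{\left(6,6 \right)} \right)} \right)} \right)} = - (-2 + 2 \cdot 4) = - (-2 + 8) = \left(-1\right) 6 = -6$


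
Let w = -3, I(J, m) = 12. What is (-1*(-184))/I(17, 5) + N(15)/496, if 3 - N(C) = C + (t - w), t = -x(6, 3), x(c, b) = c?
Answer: 22789/1488 ≈ 15.315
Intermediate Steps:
t = -6 (t = -1*6 = -6)
N(C) = 6 - C (N(C) = 3 - (C + (-6 - 1*(-3))) = 3 - (C + (-6 + 3)) = 3 - (C - 3) = 3 - (-3 + C) = 3 + (3 - C) = 6 - C)
(-1*(-184))/I(17, 5) + N(15)/496 = -1*(-184)/12 + (6 - 1*15)/496 = 184*(1/12) + (6 - 15)*(1/496) = 46/3 - 9*1/496 = 46/3 - 9/496 = 22789/1488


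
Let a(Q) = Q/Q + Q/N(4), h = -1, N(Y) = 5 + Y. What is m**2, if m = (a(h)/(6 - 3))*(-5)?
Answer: 1600/729 ≈ 2.1948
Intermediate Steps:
a(Q) = 1 + Q/9 (a(Q) = Q/Q + Q/(5 + 4) = 1 + Q/9)
m = -40/27 (m = ((1 + (1/9)*(-1))/(6 - 3))*(-5) = ((1 - 1/9)/3)*(-5) = ((8/9)*(1/3))*(-5) = (8/27)*(-5) = -40/27 ≈ -1.4815)
m**2 = (-40/27)**2 = 1600/729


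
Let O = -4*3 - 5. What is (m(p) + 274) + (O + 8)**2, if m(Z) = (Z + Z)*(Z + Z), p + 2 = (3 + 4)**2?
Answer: 9191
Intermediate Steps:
O = -17 (O = -12 - 5 = -17)
p = 47 (p = -2 + (3 + 4)**2 = -2 + 7**2 = -2 + 49 = 47)
m(Z) = 4*Z**2 (m(Z) = (2*Z)*(2*Z) = 4*Z**2)
(m(p) + 274) + (O + 8)**2 = (4*47**2 + 274) + (-17 + 8)**2 = (4*2209 + 274) + (-9)**2 = (8836 + 274) + 81 = 9110 + 81 = 9191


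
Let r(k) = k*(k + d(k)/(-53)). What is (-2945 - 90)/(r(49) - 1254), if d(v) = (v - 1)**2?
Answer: 32171/10421 ≈ 3.0871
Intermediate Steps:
d(v) = (-1 + v)**2
r(k) = k*(k - (-1 + k)**2/53) (r(k) = k*(k + (-1 + k)**2/(-53)) = k*(k + (-1 + k)**2*(-1/53)) = k*(k - (-1 + k)**2/53))
(-2945 - 90)/(r(49) - 1254) = (-2945 - 90)/((1/53)*49*(-(-1 + 49)**2 + 53*49) - 1254) = -3035/((1/53)*49*(-1*48**2 + 2597) - 1254) = -3035/((1/53)*49*(-1*2304 + 2597) - 1254) = -3035/((1/53)*49*(-2304 + 2597) - 1254) = -3035/((1/53)*49*293 - 1254) = -3035/(14357/53 - 1254) = -3035/(-52105/53) = -3035*(-53/52105) = 32171/10421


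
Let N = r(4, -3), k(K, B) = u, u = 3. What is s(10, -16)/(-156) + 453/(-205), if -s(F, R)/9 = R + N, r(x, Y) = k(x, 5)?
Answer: -2427/820 ≈ -2.9598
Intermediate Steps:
k(K, B) = 3
r(x, Y) = 3
N = 3
s(F, R) = -27 - 9*R (s(F, R) = -9*(R + 3) = -9*(3 + R) = -27 - 9*R)
s(10, -16)/(-156) + 453/(-205) = (-27 - 9*(-16))/(-156) + 453/(-205) = (-27 + 144)*(-1/156) + 453*(-1/205) = 117*(-1/156) - 453/205 = -¾ - 453/205 = -2427/820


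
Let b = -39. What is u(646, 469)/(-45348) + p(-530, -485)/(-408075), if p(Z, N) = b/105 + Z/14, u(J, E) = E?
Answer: -2212625167/215896159500 ≈ -0.010249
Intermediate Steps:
p(Z, N) = -13/35 + Z/14 (p(Z, N) = -39/105 + Z/14 = -39*1/105 + Z*(1/14) = -13/35 + Z/14)
u(646, 469)/(-45348) + p(-530, -485)/(-408075) = 469/(-45348) + (-13/35 + (1/14)*(-530))/(-408075) = 469*(-1/45348) + (-13/35 - 265/7)*(-1/408075) = -469/45348 - 1338/35*(-1/408075) = -469/45348 + 446/4760875 = -2212625167/215896159500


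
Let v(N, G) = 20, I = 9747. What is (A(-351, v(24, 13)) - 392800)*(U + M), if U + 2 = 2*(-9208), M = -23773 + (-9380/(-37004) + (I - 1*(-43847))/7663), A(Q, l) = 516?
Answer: 1173095349960931336/70890413 ≈ 1.6548e+10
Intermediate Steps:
M = -1684764020420/70890413 (M = -23773 + (-9380/(-37004) + (9747 - 1*(-43847))/7663) = -23773 + (-9380*(-1/37004) + (9747 + 43847)*(1/7663)) = -23773 + (2345/9251 + 53594*(1/7663)) = -23773 + (2345/9251 + 53594/7663) = -23773 + 513767829/70890413 = -1684764020420/70890413 ≈ -23766.)
U = -18418 (U = -2 + 2*(-9208) = -2 - 18416 = -18418)
(A(-351, v(24, 13)) - 392800)*(U + M) = (516 - 392800)*(-18418 - 1684764020420/70890413) = -392284*(-2990423647054/70890413) = 1173095349960931336/70890413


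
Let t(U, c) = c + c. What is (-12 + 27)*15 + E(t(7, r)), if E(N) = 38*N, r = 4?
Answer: 529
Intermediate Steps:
t(U, c) = 2*c
(-12 + 27)*15 + E(t(7, r)) = (-12 + 27)*15 + 38*(2*4) = 15*15 + 38*8 = 225 + 304 = 529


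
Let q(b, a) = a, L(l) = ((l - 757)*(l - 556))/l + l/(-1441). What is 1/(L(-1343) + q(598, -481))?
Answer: -1935263/6675621754 ≈ -0.00028990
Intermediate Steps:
L(l) = -l/1441 + (-757 + l)*(-556 + l)/l (L(l) = ((-757 + l)*(-556 + l))/l + l*(-1/1441) = (-757 + l)*(-556 + l)/l - l/1441 = -l/1441 + (-757 + l)*(-556 + l)/l)
1/(L(-1343) + q(598, -481)) = 1/((-1313 + 420892/(-1343) + (1440/1441)*(-1343)) - 481) = 1/((-1313 + 420892*(-1/1343) - 1933920/1441) - 481) = 1/((-1313 - 420892/1343 - 1933920/1441) - 481) = 1/(-5744760251/1935263 - 481) = 1/(-6675621754/1935263) = -1935263/6675621754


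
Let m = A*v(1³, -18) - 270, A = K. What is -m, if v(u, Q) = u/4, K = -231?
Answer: 1311/4 ≈ 327.75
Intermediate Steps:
A = -231
v(u, Q) = u/4 (v(u, Q) = u*(¼) = u/4)
m = -1311/4 (m = -231*1³/4 - 270 = -231/4 - 270 = -1311/4 ≈ -327.75)
-m = -1*(-1311/4) = 1311/4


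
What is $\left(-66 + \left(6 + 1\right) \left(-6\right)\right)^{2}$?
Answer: $11664$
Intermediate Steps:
$\left(-66 + \left(6 + 1\right) \left(-6\right)\right)^{2} = \left(-66 + 7 \left(-6\right)\right)^{2} = \left(-66 - 42\right)^{2} = \left(-108\right)^{2} = 11664$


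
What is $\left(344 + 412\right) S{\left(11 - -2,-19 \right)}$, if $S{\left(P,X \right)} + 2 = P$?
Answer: $8316$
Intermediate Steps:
$S{\left(P,X \right)} = -2 + P$
$\left(344 + 412\right) S{\left(11 - -2,-19 \right)} = \left(344 + 412\right) \left(-2 + \left(11 - -2\right)\right) = 756 \left(-2 + \left(11 + 2\right)\right) = 756 \left(-2 + 13\right) = 756 \cdot 11 = 8316$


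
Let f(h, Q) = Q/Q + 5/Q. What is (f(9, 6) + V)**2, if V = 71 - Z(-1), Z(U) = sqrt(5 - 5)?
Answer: 190969/36 ≈ 5304.7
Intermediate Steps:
Z(U) = 0 (Z(U) = sqrt(0) = 0)
f(h, Q) = 1 + 5/Q
V = 71 (V = 71 - 1*0 = 71 + 0 = 71)
(f(9, 6) + V)**2 = ((5 + 6)/6 + 71)**2 = ((1/6)*11 + 71)**2 = (11/6 + 71)**2 = (437/6)**2 = 190969/36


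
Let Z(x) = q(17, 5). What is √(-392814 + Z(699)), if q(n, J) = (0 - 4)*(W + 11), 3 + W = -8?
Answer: 3*I*√43646 ≈ 626.75*I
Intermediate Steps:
W = -11 (W = -3 - 8 = -11)
q(n, J) = 0 (q(n, J) = (0 - 4)*(-11 + 11) = -4*0 = 0)
Z(x) = 0
√(-392814 + Z(699)) = √(-392814 + 0) = √(-392814) = 3*I*√43646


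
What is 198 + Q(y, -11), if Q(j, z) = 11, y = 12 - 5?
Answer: 209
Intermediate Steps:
y = 7
198 + Q(y, -11) = 198 + 11 = 209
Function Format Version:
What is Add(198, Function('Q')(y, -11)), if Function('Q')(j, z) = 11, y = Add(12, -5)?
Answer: 209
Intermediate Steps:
y = 7
Add(198, Function('Q')(y, -11)) = Add(198, 11) = 209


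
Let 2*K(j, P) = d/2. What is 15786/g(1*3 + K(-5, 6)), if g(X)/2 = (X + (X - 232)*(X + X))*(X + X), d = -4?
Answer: -877/408 ≈ -2.1495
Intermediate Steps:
K(j, P) = -1 (K(j, P) = (-4/2)/2 = (-4*1/2)/2 = (1/2)*(-2) = -1)
g(X) = 4*X*(X + 2*X*(-232 + X)) (g(X) = 2*((X + (X - 232)*(X + X))*(X + X)) = 2*((X + (-232 + X)*(2*X))*(2*X)) = 2*((X + 2*X*(-232 + X))*(2*X)) = 2*(2*X*(X + 2*X*(-232 + X))) = 4*X*(X + 2*X*(-232 + X)))
15786/g(1*3 + K(-5, 6)) = 15786/(((1*3 - 1)**2*(-1852 + 8*(1*3 - 1)))) = 15786/(((3 - 1)**2*(-1852 + 8*(3 - 1)))) = 15786/((2**2*(-1852 + 8*2))) = 15786/((4*(-1852 + 16))) = 15786/((4*(-1836))) = 15786/(-7344) = 15786*(-1/7344) = -877/408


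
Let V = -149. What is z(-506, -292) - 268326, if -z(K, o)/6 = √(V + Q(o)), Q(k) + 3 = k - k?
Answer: -268326 - 12*I*√38 ≈ -2.6833e+5 - 73.973*I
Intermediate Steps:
Q(k) = -3 (Q(k) = -3 + (k - k) = -3 + 0 = -3)
z(K, o) = -12*I*√38 (z(K, o) = -6*√(-149 - 3) = -12*I*√38)
z(-506, -292) - 268326 = -12*I*√38 - 268326 = -268326 - 12*I*√38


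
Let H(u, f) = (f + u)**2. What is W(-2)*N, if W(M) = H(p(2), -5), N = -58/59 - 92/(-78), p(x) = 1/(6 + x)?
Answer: 4407/944 ≈ 4.6684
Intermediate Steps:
N = 452/2301 (N = -58*1/59 - 92*(-1/78) = -58/59 + 46/39 = 452/2301 ≈ 0.19644)
W(M) = 1521/64 (W(M) = (-5 + 1/(6 + 2))**2 = (-5 + 1/8)**2 = (-39/8)**2 = 1521/64)
W(-2)*N = (1521/64)*(452/2301) = 4407/944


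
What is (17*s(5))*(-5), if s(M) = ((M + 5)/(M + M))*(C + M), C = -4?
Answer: -85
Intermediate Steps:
s(M) = (-4 + M)*(5 + M)/(2*M) (s(M) = ((M + 5)/(M + M))*(-4 + M) = ((5 + M)/((2*M)))*(-4 + M) = ((5 + M)*(1/(2*M)))*(-4 + M) = ((5 + M)/(2*M))*(-4 + M) = (-4 + M)*(5 + M)/(2*M))
(17*s(5))*(-5) = (17*((½)*(-20 + 5*(1 + 5))/5))*(-5) = (17*((½)*(⅕)*(-20 + 5*6)))*(-5) = (17*((½)*(⅕)*(-20 + 30)))*(-5) = (17*((½)*(⅕)*10))*(-5) = (17*1)*(-5) = 17*(-5) = -85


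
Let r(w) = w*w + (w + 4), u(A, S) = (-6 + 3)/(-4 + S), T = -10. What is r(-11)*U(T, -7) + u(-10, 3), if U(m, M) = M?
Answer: -795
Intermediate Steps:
u(A, S) = -3/(-4 + S)
r(w) = 4 + w + w² (r(w) = w² + (4 + w) = 4 + w + w²)
r(-11)*U(T, -7) + u(-10, 3) = (4 - 11 + (-11)²)*(-7) - 3/(-4 + 3) = (4 - 11 + 121)*(-7) - 3/(-1) = 114*(-7) - 3*(-1) = -798 + 3 = -795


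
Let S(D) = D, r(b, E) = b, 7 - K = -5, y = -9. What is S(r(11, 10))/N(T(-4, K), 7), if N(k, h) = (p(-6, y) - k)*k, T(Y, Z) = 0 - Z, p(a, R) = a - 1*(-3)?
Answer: -11/108 ≈ -0.10185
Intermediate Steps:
K = 12 (K = 7 - 1*(-5) = 7 + 5 = 12)
p(a, R) = 3 + a (p(a, R) = a + 3 = 3 + a)
T(Y, Z) = -Z
N(k, h) = k*(-3 - k) (N(k, h) = ((3 - 6) - k)*k = (-3 - k)*k = k*(-3 - k))
S(r(11, 10))/N(T(-4, K), 7) = 11/((-(-1*12)*(3 - 1*12))) = 11/((-1*(-12)*(3 - 12))) = 11/((-1*(-12)*(-9))) = 11/(-108) = 11*(-1/108) = -11/108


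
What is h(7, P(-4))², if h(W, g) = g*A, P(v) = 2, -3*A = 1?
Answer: 4/9 ≈ 0.44444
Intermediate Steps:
A = -⅓ (A = -⅓*1 = -⅓ ≈ -0.33333)
h(W, g) = -g/3 (h(W, g) = g*(-⅓) = -g/3)
h(7, P(-4))² = (-⅓*2)² = (-⅔)² = 4/9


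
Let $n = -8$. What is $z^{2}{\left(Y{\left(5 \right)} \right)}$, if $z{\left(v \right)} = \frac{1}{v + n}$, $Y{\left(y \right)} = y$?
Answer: $\frac{1}{9} \approx 0.11111$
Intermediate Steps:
$z{\left(v \right)} = \frac{1}{-8 + v}$ ($z{\left(v \right)} = \frac{1}{v - 8} = \frac{1}{-8 + v}$)
$z^{2}{\left(Y{\left(5 \right)} \right)} = \left(\frac{1}{-8 + 5}\right)^{2} = \left(\frac{1}{-3}\right)^{2} = \left(- \frac{1}{3}\right)^{2} = \frac{1}{9}$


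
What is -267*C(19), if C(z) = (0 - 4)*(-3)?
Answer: -3204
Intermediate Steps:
C(z) = 12 (C(z) = -4*(-3) = 12)
-267*C(19) = -267*12 = -3204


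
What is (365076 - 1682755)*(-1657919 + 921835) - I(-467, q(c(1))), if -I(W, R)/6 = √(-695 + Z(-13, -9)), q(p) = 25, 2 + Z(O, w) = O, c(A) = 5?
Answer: 969922429036 + 6*I*√710 ≈ 9.6992e+11 + 159.88*I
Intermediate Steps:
Z(O, w) = -2 + O
I(W, R) = -6*I*√710 (I(W, R) = -6*√(-695 + (-2 - 13)) = -6*√(-695 - 15) = -6*I*√710)
(365076 - 1682755)*(-1657919 + 921835) - I(-467, q(c(1))) = (365076 - 1682755)*(-1657919 + 921835) - (-6)*I*√710 = -1317679*(-736084) + 6*I*√710 = 969922429036 + 6*I*√710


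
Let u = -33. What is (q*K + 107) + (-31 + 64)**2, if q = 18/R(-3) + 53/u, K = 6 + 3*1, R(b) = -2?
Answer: 12106/11 ≈ 1100.5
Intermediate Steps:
K = 9 (K = 6 + 3 = 9)
q = -350/33 (q = 18/(-2) + 53/(-33) = 18*(-1/2) + 53*(-1/33) = -9 - 53/33 = -350/33 ≈ -10.606)
(q*K + 107) + (-31 + 64)**2 = (-350/33*9 + 107) + (-31 + 64)**2 = (-1050/11 + 107) + 33**2 = 127/11 + 1089 = 12106/11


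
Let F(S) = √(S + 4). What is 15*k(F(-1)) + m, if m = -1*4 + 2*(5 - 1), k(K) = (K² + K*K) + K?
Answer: 94 + 15*√3 ≈ 119.98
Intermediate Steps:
F(S) = √(4 + S)
k(K) = K + 2*K² (k(K) = (K² + K²) + K = 2*K² + K = K + 2*K²)
m = 4 (m = -4 + 2*4 = -4 + 8 = 4)
15*k(F(-1)) + m = 15*(√(4 - 1)*(1 + 2*√(4 - 1))) + 4 = 15*(√3*(1 + 2*√3)) + 4 = 15*√3*(1 + 2*√3) + 4 = 4 + 15*√3*(1 + 2*√3)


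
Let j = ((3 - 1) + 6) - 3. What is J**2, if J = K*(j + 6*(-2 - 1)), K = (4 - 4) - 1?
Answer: 169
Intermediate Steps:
j = 5 (j = (2 + 6) - 3 = 8 - 3 = 5)
K = -1 (K = 0 - 1 = -1)
J = 13 (J = -(5 + 6*(-2 - 1)) = -(5 + 6*(-3)) = -(5 - 18) = -1*(-13) = 13)
J**2 = 13**2 = 169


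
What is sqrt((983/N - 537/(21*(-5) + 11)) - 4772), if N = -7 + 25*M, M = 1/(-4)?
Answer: I*sqrt(120142180482)/4982 ≈ 69.573*I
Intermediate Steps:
M = -1/4 ≈ -0.25000
N = -53/4 (N = -7 + 25*(-1/4) = -7 - 25/4 = -53/4 ≈ -13.250)
sqrt((983/N - 537/(21*(-5) + 11)) - 4772) = sqrt((983/(-53/4) - 537/(21*(-5) + 11)) - 4772) = sqrt((983*(-4/53) - 537/(-105 + 11)) - 4772) = sqrt((-3932/53 - 537/(-94)) - 4772) = sqrt((-3932/53 - 537*(-1/94)) - 4772) = sqrt((-3932/53 + 537/94) - 4772) = sqrt(-341147/4982 - 4772) = sqrt(-24115251/4982) = I*sqrt(120142180482)/4982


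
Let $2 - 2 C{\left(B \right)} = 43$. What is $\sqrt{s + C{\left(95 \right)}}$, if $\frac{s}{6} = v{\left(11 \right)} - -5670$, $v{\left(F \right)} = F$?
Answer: $\frac{\sqrt{136262}}{2} \approx 184.57$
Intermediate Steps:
$C{\left(B \right)} = - \frac{41}{2}$ ($C{\left(B \right)} = 1 - \frac{43}{2} = - \frac{41}{2}$)
$s = 34086$ ($s = 6 \left(11 - -5670\right) = 6 \left(11 + 5670\right) = 6 \cdot 5681 = 34086$)
$\sqrt{s + C{\left(95 \right)}} = \sqrt{34086 - \frac{41}{2}} = \sqrt{\frac{68131}{2}} = \frac{\sqrt{136262}}{2}$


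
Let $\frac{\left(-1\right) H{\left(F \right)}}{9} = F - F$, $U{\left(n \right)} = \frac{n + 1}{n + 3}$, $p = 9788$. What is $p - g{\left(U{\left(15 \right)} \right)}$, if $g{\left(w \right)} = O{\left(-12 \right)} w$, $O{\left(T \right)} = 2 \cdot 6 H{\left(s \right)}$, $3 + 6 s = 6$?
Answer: $9788$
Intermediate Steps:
$s = \frac{1}{2}$ ($s = - \frac{1}{2} + \frac{1}{6} \cdot 6 = - \frac{1}{2} + 1 = \frac{1}{2} \approx 0.5$)
$U{\left(n \right)} = \frac{1 + n}{3 + n}$
$H{\left(F \right)} = 0$ ($H{\left(F \right)} = - 9 \left(F - F\right) = \left(-9\right) 0 = 0$)
$O{\left(T \right)} = 0$ ($O{\left(T \right)} = 2 \cdot 6 \cdot 0 = 12 \cdot 0 = 0$)
$g{\left(w \right)} = 0$ ($g{\left(w \right)} = 0 w = 0$)
$p - g{\left(U{\left(15 \right)} \right)} = 9788 - 0 = 9788 + 0 = 9788$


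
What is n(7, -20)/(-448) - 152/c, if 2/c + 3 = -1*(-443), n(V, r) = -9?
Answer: -14981111/448 ≈ -33440.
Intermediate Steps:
c = 1/220 (c = 2/(-3 - 1*(-443)) = 2/(-3 + 443) = 2/440 = 2*(1/440) = 1/220 ≈ 0.0045455)
n(7, -20)/(-448) - 152/c = -9/(-448) - 152/1/220 = -9*(-1/448) - 152*220 = 9/448 - 33440 = -14981111/448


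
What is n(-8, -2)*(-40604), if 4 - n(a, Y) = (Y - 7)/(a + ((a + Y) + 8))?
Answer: -629362/5 ≈ -1.2587e+5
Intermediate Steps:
n(a, Y) = 4 - (-7 + Y)/(8 + Y + 2*a) (n(a, Y) = 4 - (Y - 7)/(a + ((a + Y) + 8)) = 4 - (-7 + Y)/(a + ((Y + a) + 8)) = 4 - (-7 + Y)/(a + (8 + Y + a)) = 4 - (-7 + Y)/(8 + Y + 2*a))
n(-8, -2)*(-40604) = ((39 + 3*(-2) + 8*(-8))/(8 - 2 + 2*(-8)))*(-40604) = ((39 - 6 - 64)/(8 - 2 - 16))*(-40604) = (-31/(-10))*(-40604) = -1/10*(-31)*(-40604) = (31/10)*(-40604) = -629362/5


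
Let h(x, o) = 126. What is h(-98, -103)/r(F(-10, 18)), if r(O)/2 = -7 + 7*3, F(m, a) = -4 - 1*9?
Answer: 9/2 ≈ 4.5000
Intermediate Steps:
F(m, a) = -13 (F(m, a) = -4 - 9 = -13)
r(O) = 28 (r(O) = 2*(-7 + 7*3) = 2*(-7 + 21) = 2*14 = 28)
h(-98, -103)/r(F(-10, 18)) = 126/28 = 126*(1/28) = 9/2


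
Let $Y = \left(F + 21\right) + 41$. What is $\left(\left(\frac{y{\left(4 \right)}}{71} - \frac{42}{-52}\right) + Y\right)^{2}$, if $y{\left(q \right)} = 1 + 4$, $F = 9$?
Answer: $\frac{17605839969}{3407716} \approx 5166.5$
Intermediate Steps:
$y{\left(q \right)} = 5$
$Y = 71$ ($Y = \left(9 + 21\right) + 41 = 30 + 41 = 71$)
$\left(\left(\frac{y{\left(4 \right)}}{71} - \frac{42}{-52}\right) + Y\right)^{2} = \left(\left(\frac{5}{71} - \frac{42}{-52}\right) + 71\right)^{2} = \left(\left(5 \cdot \frac{1}{71} - - \frac{21}{26}\right) + 71\right)^{2} = \left(\left(\frac{5}{71} + \frac{21}{26}\right) + 71\right)^{2} = \left(\frac{1621}{1846} + 71\right)^{2} = \left(\frac{132687}{1846}\right)^{2} = \frac{17605839969}{3407716}$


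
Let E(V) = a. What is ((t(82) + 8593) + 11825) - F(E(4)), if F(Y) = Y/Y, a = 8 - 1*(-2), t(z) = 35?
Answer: 20452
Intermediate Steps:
a = 10 (a = 8 + 2 = 10)
E(V) = 10
F(Y) = 1
((t(82) + 8593) + 11825) - F(E(4)) = ((35 + 8593) + 11825) - 1*1 = (8628 + 11825) - 1 = 20453 - 1 = 20452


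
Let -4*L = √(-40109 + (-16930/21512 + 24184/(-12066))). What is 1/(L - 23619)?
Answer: -24522548812992/579200683306222277 + 8*I*√42226035019647874773/579200683306222277 ≈ -4.2339e-5 + 8.9753e-8*I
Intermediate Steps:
L = -I*√42226035019647874773/129781896 (L = -√(-40109 + (-16930/21512 + 24184/(-12066)))/4 = -√(-40109 + (-16930*1/21512 + 24184*(-1/12066)))/4 = -√(-40109 + (-8465/10756 - 12092/6033))/4 = -√(-40109 - 181130897/64890948)/4 = -I*√42226035019647874773/129781896 ≈ -50.07*I)
1/(L - 23619) = 1/(-I*√42226035019647874773/129781896 - 23619) = 1/(-23619 - I*√42226035019647874773/129781896)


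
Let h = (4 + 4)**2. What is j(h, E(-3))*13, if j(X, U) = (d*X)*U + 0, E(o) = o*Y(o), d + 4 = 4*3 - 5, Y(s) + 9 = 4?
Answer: 37440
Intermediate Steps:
Y(s) = -5 (Y(s) = -9 + 4 = -5)
d = 3 (d = -4 + (4*3 - 5) = -4 + (12 - 5) = -4 + 7 = 3)
h = 64 (h = 8**2 = 64)
E(o) = -5*o (E(o) = o*(-5) = -5*o)
j(X, U) = 3*U*X (j(X, U) = (3*X)*U + 0 = 3*U*X + 0 = 3*U*X)
j(h, E(-3))*13 = (3*(-5*(-3))*64)*13 = (3*15*64)*13 = 2880*13 = 37440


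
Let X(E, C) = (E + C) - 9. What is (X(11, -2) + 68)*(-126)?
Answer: -8568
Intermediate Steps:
X(E, C) = -9 + C + E (X(E, C) = (C + E) - 9 = -9 + C + E)
(X(11, -2) + 68)*(-126) = ((-9 - 2 + 11) + 68)*(-126) = (0 + 68)*(-126) = 68*(-126) = -8568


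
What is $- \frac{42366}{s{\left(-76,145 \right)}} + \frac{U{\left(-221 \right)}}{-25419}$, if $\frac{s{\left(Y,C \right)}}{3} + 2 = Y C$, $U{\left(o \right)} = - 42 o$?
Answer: $\frac{42776819}{46694703} \approx 0.9161$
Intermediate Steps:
$s{\left(Y,C \right)} = -6 + 3 C Y$ ($s{\left(Y,C \right)} = -6 + 3 Y C = -6 + 3 C Y$)
$- \frac{42366}{s{\left(-76,145 \right)}} + \frac{U{\left(-221 \right)}}{-25419} = - \frac{42366}{-6 + 3 \cdot 145 \left(-76\right)} + \frac{\left(-42\right) \left(-221\right)}{-25419} = - \frac{42366}{-6 - 33060} + 9282 \left(- \frac{1}{25419}\right) = - \frac{42366}{-33066} - \frac{3094}{8473} = \left(-42366\right) \left(- \frac{1}{33066}\right) - \frac{3094}{8473} = \frac{7061}{5511} - \frac{3094}{8473} = \frac{42776819}{46694703}$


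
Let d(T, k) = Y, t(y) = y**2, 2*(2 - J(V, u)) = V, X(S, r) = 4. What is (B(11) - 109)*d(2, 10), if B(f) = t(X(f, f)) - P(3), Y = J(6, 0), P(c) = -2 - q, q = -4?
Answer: 95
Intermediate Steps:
J(V, u) = 2 - V/2
P(c) = 2 (P(c) = -2 - 1*(-4) = -2 + 4 = 2)
Y = -1 (Y = 2 - 1/2*6 = 2 - 3 = -1)
d(T, k) = -1
B(f) = 14 (B(f) = 4**2 - 1*2 = 16 - 2 = 14)
(B(11) - 109)*d(2, 10) = (14 - 109)*(-1) = -95*(-1) = 95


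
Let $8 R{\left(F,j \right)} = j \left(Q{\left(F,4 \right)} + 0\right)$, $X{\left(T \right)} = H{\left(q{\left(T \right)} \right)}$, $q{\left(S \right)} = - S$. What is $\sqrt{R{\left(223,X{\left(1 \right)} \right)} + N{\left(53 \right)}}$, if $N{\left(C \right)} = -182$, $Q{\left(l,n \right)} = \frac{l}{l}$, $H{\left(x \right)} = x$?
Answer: $\frac{i \sqrt{2914}}{4} \approx 13.495 i$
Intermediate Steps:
$Q{\left(l,n \right)} = 1$
$X{\left(T \right)} = - T$
$R{\left(F,j \right)} = \frac{j}{8}$ ($R{\left(F,j \right)} = \frac{j \left(1 + 0\right)}{8} = \frac{j 1}{8} = \frac{j}{8}$)
$\sqrt{R{\left(223,X{\left(1 \right)} \right)} + N{\left(53 \right)}} = \sqrt{\frac{\left(-1\right) 1}{8} - 182} = \sqrt{\frac{1}{8} \left(-1\right) - 182} = \sqrt{- \frac{1}{8} - 182} = \sqrt{- \frac{1457}{8}} = \frac{i \sqrt{2914}}{4}$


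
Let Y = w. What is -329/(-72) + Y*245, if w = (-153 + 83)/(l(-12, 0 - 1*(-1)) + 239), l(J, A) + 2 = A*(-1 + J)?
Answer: -10367/144 ≈ -71.993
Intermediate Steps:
l(J, A) = -2 + A*(-1 + J)
w = -5/16 (w = (-153 + 83)/((-2 - (0 - 1*(-1)) + (0 - 1*(-1))*(-12)) + 239) = -70/((-2 - (0 + 1) + (0 + 1)*(-12)) + 239) = -70/((-2 - 1*1 + 1*(-12)) + 239) = -70/((-2 - 1 - 12) + 239) = -70/(-15 + 239) = -70/224 = -70*1/224 = -5/16 ≈ -0.31250)
Y = -5/16 ≈ -0.31250
-329/(-72) + Y*245 = -329/(-72) - 5/16*245 = -329*(-1/72) - 1225/16 = 329/72 - 1225/16 = -10367/144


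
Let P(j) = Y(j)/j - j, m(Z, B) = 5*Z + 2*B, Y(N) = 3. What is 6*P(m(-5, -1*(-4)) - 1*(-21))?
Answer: -39/2 ≈ -19.500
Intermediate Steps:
m(Z, B) = 2*B + 5*Z
P(j) = -j + 3/j (P(j) = 3/j - j = -j + 3/j)
6*P(m(-5, -1*(-4)) - 1*(-21)) = 6*(-((2*(-1*(-4)) + 5*(-5)) - 1*(-21)) + 3/((2*(-1*(-4)) + 5*(-5)) - 1*(-21))) = 6*(-((2*4 - 25) + 21) + 3/((2*4 - 25) + 21)) = 6*(-((8 - 25) + 21) + 3/((8 - 25) + 21)) = 6*(-(-17 + 21) + 3/(-17 + 21)) = 6*(-1*4 + 3/4) = 6*(-4 + 3*(¼)) = 6*(-4 + ¾) = 6*(-13/4) = -39/2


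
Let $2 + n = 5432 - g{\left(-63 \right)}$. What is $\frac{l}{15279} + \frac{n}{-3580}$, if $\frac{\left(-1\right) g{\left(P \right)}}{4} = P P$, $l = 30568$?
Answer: $- \frac{108050467}{27349410} \approx -3.9507$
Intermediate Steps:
$g{\left(P \right)} = - 4 P^{2}$ ($g{\left(P \right)} = - 4 P P = - 4 P^{2}$)
$n = 21306$ ($n = -2 - \left(-5432 - 4 \left(-63\right)^{2}\right) = -2 - \left(-5432 - 15876\right) = -2 + \left(5432 - -15876\right) = -2 + \left(5432 + 15876\right) = -2 + 21308 = 21306$)
$\frac{l}{15279} + \frac{n}{-3580} = \frac{30568}{15279} + \frac{21306}{-3580} = 30568 \cdot \frac{1}{15279} + 21306 \left(- \frac{1}{3580}\right) = \frac{30568}{15279} - \frac{10653}{1790} = - \frac{108050467}{27349410}$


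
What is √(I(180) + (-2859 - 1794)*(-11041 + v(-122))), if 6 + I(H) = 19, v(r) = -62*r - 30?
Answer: 2*√4079521 ≈ 4039.6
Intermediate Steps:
v(r) = -30 - 62*r
I(H) = 13 (I(H) = -6 + 19 = 13)
√(I(180) + (-2859 - 1794)*(-11041 + v(-122))) = √(13 + (-2859 - 1794)*(-11041 + (-30 - 62*(-122)))) = √(13 - 4653*(-11041 + (-30 + 7564))) = √(13 - 4653*(-11041 + 7534)) = √(13 - 4653*(-3507)) = √(13 + 16318071) = √16318084 = 2*√4079521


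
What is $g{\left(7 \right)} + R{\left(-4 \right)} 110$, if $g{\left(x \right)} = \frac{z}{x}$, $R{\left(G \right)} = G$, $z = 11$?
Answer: $- \frac{3069}{7} \approx -438.43$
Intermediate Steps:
$g{\left(x \right)} = \frac{11}{x}$
$g{\left(7 \right)} + R{\left(-4 \right)} 110 = \frac{11}{7} - 440 = - \frac{3069}{7}$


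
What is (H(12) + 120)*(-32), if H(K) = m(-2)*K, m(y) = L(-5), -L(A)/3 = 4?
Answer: 768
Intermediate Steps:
L(A) = -12 (L(A) = -3*4 = -12)
m(y) = -12
H(K) = -12*K
(H(12) + 120)*(-32) = (-12*12 + 120)*(-32) = (-144 + 120)*(-32) = -24*(-32) = 768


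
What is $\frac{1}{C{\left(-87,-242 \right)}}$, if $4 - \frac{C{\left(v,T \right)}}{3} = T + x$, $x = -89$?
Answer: $\frac{1}{1005} \approx 0.00099503$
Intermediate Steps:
$C{\left(v,T \right)} = 279 - 3 T$ ($C{\left(v,T \right)} = 12 - 3 \left(T - 89\right) = 12 - 3 \left(-89 + T\right) = 12 - \left(-267 + 3 T\right) = 279 - 3 T$)
$\frac{1}{C{\left(-87,-242 \right)}} = \frac{1}{279 - -726} = \frac{1}{279 + 726} = \frac{1}{1005}$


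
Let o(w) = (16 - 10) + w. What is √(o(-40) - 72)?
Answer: I*√106 ≈ 10.296*I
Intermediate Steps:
o(w) = 6 + w
√(o(-40) - 72) = √((6 - 40) - 72) = √(-34 - 72) = √(-106) = I*√106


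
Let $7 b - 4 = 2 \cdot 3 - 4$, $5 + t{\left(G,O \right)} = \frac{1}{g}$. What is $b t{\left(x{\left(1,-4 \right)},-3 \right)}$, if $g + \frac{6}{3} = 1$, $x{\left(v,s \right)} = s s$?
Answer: $- \frac{36}{7} \approx -5.1429$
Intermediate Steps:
$x{\left(v,s \right)} = s^{2}$
$g = -1$ ($g = -2 + 1 = -1$)
$t{\left(G,O \right)} = -6$ ($t{\left(G,O \right)} = -5 + \frac{1}{-1} = -5 - 1 = -6$)
$b = \frac{6}{7}$ ($b = \frac{4}{7} + \frac{2 \cdot 3 - 4}{7} = \frac{4}{7} + \frac{6 - 4}{7} = \frac{4}{7} + \frac{1}{7} \cdot 2 = \frac{4}{7} + \frac{2}{7} = \frac{6}{7} \approx 0.85714$)
$b t{\left(x{\left(1,-4 \right)},-3 \right)} = \frac{6}{7} \left(-6\right) = - \frac{36}{7}$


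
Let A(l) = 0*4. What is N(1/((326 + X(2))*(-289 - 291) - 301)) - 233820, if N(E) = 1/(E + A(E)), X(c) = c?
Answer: -424361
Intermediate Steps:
A(l) = 0
N(E) = 1/E (N(E) = 1/(E + 0) = 1/E)
N(1/((326 + X(2))*(-289 - 291) - 301)) - 233820 = 1/(1/((326 + 2)*(-289 - 291) - 301)) - 233820 = 1/(1/(328*(-580) - 301)) - 233820 = 1/(1/(-190240 - 301)) - 233820 = 1/(1/(-190541)) - 233820 = 1/(-1/190541) - 233820 = -190541 - 233820 = -424361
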